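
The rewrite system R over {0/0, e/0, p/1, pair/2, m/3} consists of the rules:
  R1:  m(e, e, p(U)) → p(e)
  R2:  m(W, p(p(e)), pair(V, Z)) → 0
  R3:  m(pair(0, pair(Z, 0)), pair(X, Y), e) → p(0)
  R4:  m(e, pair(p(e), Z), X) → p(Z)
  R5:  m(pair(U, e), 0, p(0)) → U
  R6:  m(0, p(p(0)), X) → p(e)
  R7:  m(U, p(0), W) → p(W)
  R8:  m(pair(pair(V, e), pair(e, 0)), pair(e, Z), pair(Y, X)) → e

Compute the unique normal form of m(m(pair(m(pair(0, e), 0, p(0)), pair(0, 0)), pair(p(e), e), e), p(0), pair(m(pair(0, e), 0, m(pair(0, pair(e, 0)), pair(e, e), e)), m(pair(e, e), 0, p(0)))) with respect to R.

p(pair(0, e))

1. m(m(pair(m(pair(0, e), 0, p(0)), pair(0, 0)), pair(p(e), e), e), p(0), pair(m(pair(0, e), 0, m(pair(0, pair(e, 0)), pair(e, e), e)), m(pair(e, e), 0, p(0))))  →  p(pair(m(pair(0, e), 0, m(pair(0, pair(e, 0)), pair(e, e), e)), m(pair(e, e), 0, p(0))))   [R7 at ε]
2. p(pair(m(pair(0, e), 0, m(pair(0, pair(e, 0)), pair(e, e), e)), m(pair(e, e), 0, p(0))))  →  p(pair(m(pair(0, e), 0, p(0)), m(pair(e, e), 0, p(0))))   [R3 at 1.1.3]
3. p(pair(m(pair(0, e), 0, p(0)), m(pair(e, e), 0, p(0))))  →  p(pair(0, m(pair(e, e), 0, p(0))))   [R5 at 1.1]
4. p(pair(0, m(pair(e, e), 0, p(0))))  →  p(pair(0, e))   [R5 at 1.2]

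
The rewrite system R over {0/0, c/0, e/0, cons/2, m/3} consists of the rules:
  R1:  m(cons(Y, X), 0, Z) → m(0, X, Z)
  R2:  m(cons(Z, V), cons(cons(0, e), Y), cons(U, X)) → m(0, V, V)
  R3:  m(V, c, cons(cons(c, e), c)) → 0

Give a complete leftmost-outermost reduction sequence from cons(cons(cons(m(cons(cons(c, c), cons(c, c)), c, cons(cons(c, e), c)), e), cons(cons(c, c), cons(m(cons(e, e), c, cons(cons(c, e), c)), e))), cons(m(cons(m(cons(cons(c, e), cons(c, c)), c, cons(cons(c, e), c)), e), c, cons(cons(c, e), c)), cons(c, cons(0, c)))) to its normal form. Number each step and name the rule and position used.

1. cons(cons(cons(m(cons(cons(c, c), cons(c, c)), c, cons(cons(c, e), c)), e), cons(cons(c, c), cons(m(cons(e, e), c, cons(cons(c, e), c)), e))), cons(m(cons(m(cons(cons(c, e), cons(c, c)), c, cons(cons(c, e), c)), e), c, cons(cons(c, e), c)), cons(c, cons(0, c))))  →  cons(cons(cons(0, e), cons(cons(c, c), cons(m(cons(e, e), c, cons(cons(c, e), c)), e))), cons(m(cons(m(cons(cons(c, e), cons(c, c)), c, cons(cons(c, e), c)), e), c, cons(cons(c, e), c)), cons(c, cons(0, c))))   [R3 at 1.1.1]
2. cons(cons(cons(0, e), cons(cons(c, c), cons(m(cons(e, e), c, cons(cons(c, e), c)), e))), cons(m(cons(m(cons(cons(c, e), cons(c, c)), c, cons(cons(c, e), c)), e), c, cons(cons(c, e), c)), cons(c, cons(0, c))))  →  cons(cons(cons(0, e), cons(cons(c, c), cons(0, e))), cons(m(cons(m(cons(cons(c, e), cons(c, c)), c, cons(cons(c, e), c)), e), c, cons(cons(c, e), c)), cons(c, cons(0, c))))   [R3 at 1.2.2.1]
3. cons(cons(cons(0, e), cons(cons(c, c), cons(0, e))), cons(m(cons(m(cons(cons(c, e), cons(c, c)), c, cons(cons(c, e), c)), e), c, cons(cons(c, e), c)), cons(c, cons(0, c))))  →  cons(cons(cons(0, e), cons(cons(c, c), cons(0, e))), cons(0, cons(c, cons(0, c))))   [R3 at 2.1]

cons(cons(cons(0, e), cons(cons(c, c), cons(0, e))), cons(0, cons(c, cons(0, c))))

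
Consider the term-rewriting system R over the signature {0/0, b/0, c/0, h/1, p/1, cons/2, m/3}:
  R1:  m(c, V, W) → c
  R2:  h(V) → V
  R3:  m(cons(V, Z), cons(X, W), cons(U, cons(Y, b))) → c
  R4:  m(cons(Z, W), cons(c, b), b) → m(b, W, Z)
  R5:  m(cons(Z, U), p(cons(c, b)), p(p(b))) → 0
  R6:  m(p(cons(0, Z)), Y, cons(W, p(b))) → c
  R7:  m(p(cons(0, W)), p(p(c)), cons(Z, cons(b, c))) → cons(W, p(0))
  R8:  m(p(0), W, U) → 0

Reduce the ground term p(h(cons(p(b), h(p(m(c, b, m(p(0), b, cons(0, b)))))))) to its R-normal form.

p(cons(p(b), p(c)))

1. p(h(cons(p(b), h(p(m(c, b, m(p(0), b, cons(0, b))))))))  →  p(cons(p(b), h(p(m(c, b, m(p(0), b, cons(0, b)))))))   [R2 at 1]
2. p(cons(p(b), h(p(m(c, b, m(p(0), b, cons(0, b)))))))  →  p(cons(p(b), p(m(c, b, m(p(0), b, cons(0, b))))))   [R2 at 1.2]
3. p(cons(p(b), p(m(c, b, m(p(0), b, cons(0, b))))))  →  p(cons(p(b), p(c)))   [R1 at 1.2.1]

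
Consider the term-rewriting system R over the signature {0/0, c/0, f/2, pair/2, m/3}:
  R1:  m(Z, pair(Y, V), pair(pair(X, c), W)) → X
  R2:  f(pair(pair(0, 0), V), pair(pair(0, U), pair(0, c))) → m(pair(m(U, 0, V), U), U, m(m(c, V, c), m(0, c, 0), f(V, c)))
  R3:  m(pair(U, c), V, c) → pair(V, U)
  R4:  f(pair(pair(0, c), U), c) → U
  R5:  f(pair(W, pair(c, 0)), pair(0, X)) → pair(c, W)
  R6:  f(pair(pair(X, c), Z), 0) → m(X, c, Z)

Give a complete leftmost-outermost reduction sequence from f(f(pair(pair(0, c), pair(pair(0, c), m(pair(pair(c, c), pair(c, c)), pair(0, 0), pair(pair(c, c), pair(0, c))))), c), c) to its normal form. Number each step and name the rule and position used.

1. f(f(pair(pair(0, c), pair(pair(0, c), m(pair(pair(c, c), pair(c, c)), pair(0, 0), pair(pair(c, c), pair(0, c))))), c), c)  →  f(pair(pair(0, c), m(pair(pair(c, c), pair(c, c)), pair(0, 0), pair(pair(c, c), pair(0, c)))), c)   [R4 at 1]
2. f(pair(pair(0, c), m(pair(pair(c, c), pair(c, c)), pair(0, 0), pair(pair(c, c), pair(0, c)))), c)  →  m(pair(pair(c, c), pair(c, c)), pair(0, 0), pair(pair(c, c), pair(0, c)))   [R4 at ε]
3. m(pair(pair(c, c), pair(c, c)), pair(0, 0), pair(pair(c, c), pair(0, c)))  →  c   [R1 at ε]

c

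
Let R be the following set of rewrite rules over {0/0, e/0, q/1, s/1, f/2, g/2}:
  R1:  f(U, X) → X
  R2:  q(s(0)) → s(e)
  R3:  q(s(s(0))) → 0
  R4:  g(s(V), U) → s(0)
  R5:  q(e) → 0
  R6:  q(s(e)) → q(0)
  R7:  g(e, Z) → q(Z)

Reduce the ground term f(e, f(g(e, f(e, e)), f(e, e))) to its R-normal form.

e

1. f(e, f(g(e, f(e, e)), f(e, e)))  →  f(g(e, f(e, e)), f(e, e))   [R1 at ε]
2. f(g(e, f(e, e)), f(e, e))  →  f(e, e)   [R1 at ε]
3. f(e, e)  →  e   [R1 at ε]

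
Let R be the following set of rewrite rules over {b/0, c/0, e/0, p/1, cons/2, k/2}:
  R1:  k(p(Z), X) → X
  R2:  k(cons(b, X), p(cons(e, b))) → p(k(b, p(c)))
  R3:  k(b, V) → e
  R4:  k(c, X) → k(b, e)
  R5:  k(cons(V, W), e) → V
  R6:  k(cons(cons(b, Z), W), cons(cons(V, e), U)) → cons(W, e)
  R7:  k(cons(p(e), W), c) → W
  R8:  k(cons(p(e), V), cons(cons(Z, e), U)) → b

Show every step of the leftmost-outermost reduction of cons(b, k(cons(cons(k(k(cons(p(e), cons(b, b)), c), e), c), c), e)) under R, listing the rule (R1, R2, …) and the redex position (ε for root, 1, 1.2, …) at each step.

cons(b, cons(b, c))

1. cons(b, k(cons(cons(k(k(cons(p(e), cons(b, b)), c), e), c), c), e))  →  cons(b, cons(k(k(cons(p(e), cons(b, b)), c), e), c))   [R5 at 2]
2. cons(b, cons(k(k(cons(p(e), cons(b, b)), c), e), c))  →  cons(b, cons(k(cons(b, b), e), c))   [R7 at 2.1.1]
3. cons(b, cons(k(cons(b, b), e), c))  →  cons(b, cons(b, c))   [R5 at 2.1]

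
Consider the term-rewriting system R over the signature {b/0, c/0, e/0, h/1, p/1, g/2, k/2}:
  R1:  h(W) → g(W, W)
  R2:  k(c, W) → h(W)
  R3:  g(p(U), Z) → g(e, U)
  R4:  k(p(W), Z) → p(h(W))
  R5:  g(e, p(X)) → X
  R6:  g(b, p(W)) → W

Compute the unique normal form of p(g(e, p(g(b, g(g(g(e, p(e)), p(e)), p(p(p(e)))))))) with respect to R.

p(p(e))

1. p(g(e, p(g(b, g(g(g(e, p(e)), p(e)), p(p(p(e))))))))  →  p(g(b, g(g(g(e, p(e)), p(e)), p(p(p(e))))))   [R5 at 1]
2. p(g(b, g(g(g(e, p(e)), p(e)), p(p(p(e))))))  →  p(g(b, g(g(e, p(e)), p(p(p(e))))))   [R5 at 1.2.1.1]
3. p(g(b, g(g(e, p(e)), p(p(p(e))))))  →  p(g(b, g(e, p(p(p(e))))))   [R5 at 1.2.1]
4. p(g(b, g(e, p(p(p(e))))))  →  p(g(b, p(p(e))))   [R5 at 1.2]
5. p(g(b, p(p(e))))  →  p(p(e))   [R6 at 1]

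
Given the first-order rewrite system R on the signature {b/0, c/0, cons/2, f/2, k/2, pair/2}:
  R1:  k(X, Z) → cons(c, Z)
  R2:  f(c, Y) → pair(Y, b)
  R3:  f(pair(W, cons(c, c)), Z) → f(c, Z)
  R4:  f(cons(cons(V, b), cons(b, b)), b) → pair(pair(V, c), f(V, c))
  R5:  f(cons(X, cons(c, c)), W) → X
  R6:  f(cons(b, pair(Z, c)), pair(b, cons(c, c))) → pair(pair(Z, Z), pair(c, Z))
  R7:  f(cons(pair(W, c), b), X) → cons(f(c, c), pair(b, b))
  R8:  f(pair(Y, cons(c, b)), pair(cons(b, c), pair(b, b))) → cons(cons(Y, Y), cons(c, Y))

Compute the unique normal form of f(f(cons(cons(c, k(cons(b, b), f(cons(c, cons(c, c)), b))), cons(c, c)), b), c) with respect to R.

c

1. f(f(cons(cons(c, k(cons(b, b), f(cons(c, cons(c, c)), b))), cons(c, c)), b), c)  →  f(cons(c, k(cons(b, b), f(cons(c, cons(c, c)), b))), c)   [R5 at 1]
2. f(cons(c, k(cons(b, b), f(cons(c, cons(c, c)), b))), c)  →  f(cons(c, cons(c, f(cons(c, cons(c, c)), b))), c)   [R1 at 1.2]
3. f(cons(c, cons(c, f(cons(c, cons(c, c)), b))), c)  →  f(cons(c, cons(c, c)), c)   [R5 at 1.2.2]
4. f(cons(c, cons(c, c)), c)  →  c   [R5 at ε]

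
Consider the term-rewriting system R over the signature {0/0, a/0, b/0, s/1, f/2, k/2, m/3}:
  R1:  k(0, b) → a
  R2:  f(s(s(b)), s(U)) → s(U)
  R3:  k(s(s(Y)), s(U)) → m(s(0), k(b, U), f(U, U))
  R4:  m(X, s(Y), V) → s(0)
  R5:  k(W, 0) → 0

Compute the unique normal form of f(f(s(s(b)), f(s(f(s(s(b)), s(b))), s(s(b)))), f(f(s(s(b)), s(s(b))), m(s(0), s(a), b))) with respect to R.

1. f(f(s(s(b)), f(s(f(s(s(b)), s(b))), s(s(b)))), f(f(s(s(b)), s(s(b))), m(s(0), s(a), b)))  →  f(f(s(s(b)), f(s(s(b)), s(s(b)))), f(f(s(s(b)), s(s(b))), m(s(0), s(a), b)))   [R2 at 1.2.1.1]
2. f(f(s(s(b)), f(s(s(b)), s(s(b)))), f(f(s(s(b)), s(s(b))), m(s(0), s(a), b)))  →  f(f(s(s(b)), s(s(b))), f(f(s(s(b)), s(s(b))), m(s(0), s(a), b)))   [R2 at 1.2]
3. f(f(s(s(b)), s(s(b))), f(f(s(s(b)), s(s(b))), m(s(0), s(a), b)))  →  f(s(s(b)), f(f(s(s(b)), s(s(b))), m(s(0), s(a), b)))   [R2 at 1]
4. f(s(s(b)), f(f(s(s(b)), s(s(b))), m(s(0), s(a), b)))  →  f(s(s(b)), f(s(s(b)), m(s(0), s(a), b)))   [R2 at 2.1]
5. f(s(s(b)), f(s(s(b)), m(s(0), s(a), b)))  →  f(s(s(b)), f(s(s(b)), s(0)))   [R4 at 2.2]
6. f(s(s(b)), f(s(s(b)), s(0)))  →  f(s(s(b)), s(0))   [R2 at 2]
7. f(s(s(b)), s(0))  →  s(0)   [R2 at ε]

s(0)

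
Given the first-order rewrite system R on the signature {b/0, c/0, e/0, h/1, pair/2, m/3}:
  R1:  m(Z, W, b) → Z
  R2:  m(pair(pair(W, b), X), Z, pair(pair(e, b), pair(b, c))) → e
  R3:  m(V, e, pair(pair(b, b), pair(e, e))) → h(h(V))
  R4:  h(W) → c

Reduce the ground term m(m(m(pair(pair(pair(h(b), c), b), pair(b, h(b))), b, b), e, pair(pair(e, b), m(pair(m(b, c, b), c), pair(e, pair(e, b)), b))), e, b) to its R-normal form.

1. m(m(m(pair(pair(pair(h(b), c), b), pair(b, h(b))), b, b), e, pair(pair(e, b), m(pair(m(b, c, b), c), pair(e, pair(e, b)), b))), e, b)  →  m(m(pair(pair(pair(h(b), c), b), pair(b, h(b))), b, b), e, pair(pair(e, b), m(pair(m(b, c, b), c), pair(e, pair(e, b)), b)))   [R1 at ε]
2. m(m(pair(pair(pair(h(b), c), b), pair(b, h(b))), b, b), e, pair(pair(e, b), m(pair(m(b, c, b), c), pair(e, pair(e, b)), b)))  →  m(pair(pair(pair(h(b), c), b), pair(b, h(b))), e, pair(pair(e, b), m(pair(m(b, c, b), c), pair(e, pair(e, b)), b)))   [R1 at 1]
3. m(pair(pair(pair(h(b), c), b), pair(b, h(b))), e, pair(pair(e, b), m(pair(m(b, c, b), c), pair(e, pair(e, b)), b)))  →  m(pair(pair(pair(c, c), b), pair(b, h(b))), e, pair(pair(e, b), m(pair(m(b, c, b), c), pair(e, pair(e, b)), b)))   [R4 at 1.1.1.1]
4. m(pair(pair(pair(c, c), b), pair(b, h(b))), e, pair(pair(e, b), m(pair(m(b, c, b), c), pair(e, pair(e, b)), b)))  →  m(pair(pair(pair(c, c), b), pair(b, c)), e, pair(pair(e, b), m(pair(m(b, c, b), c), pair(e, pair(e, b)), b)))   [R4 at 1.2.2]
5. m(pair(pair(pair(c, c), b), pair(b, c)), e, pair(pair(e, b), m(pair(m(b, c, b), c), pair(e, pair(e, b)), b)))  →  m(pair(pair(pair(c, c), b), pair(b, c)), e, pair(pair(e, b), pair(m(b, c, b), c)))   [R1 at 3.2]
6. m(pair(pair(pair(c, c), b), pair(b, c)), e, pair(pair(e, b), pair(m(b, c, b), c)))  →  m(pair(pair(pair(c, c), b), pair(b, c)), e, pair(pair(e, b), pair(b, c)))   [R1 at 3.2.1]
7. m(pair(pair(pair(c, c), b), pair(b, c)), e, pair(pair(e, b), pair(b, c)))  →  e   [R2 at ε]

e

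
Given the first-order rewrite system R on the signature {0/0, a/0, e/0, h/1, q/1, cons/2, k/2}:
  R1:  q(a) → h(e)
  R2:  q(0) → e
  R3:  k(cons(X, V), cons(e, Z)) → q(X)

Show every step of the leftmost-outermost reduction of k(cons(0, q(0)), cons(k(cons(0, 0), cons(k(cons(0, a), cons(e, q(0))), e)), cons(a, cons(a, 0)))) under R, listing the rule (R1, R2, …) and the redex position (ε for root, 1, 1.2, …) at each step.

e

1. k(cons(0, q(0)), cons(k(cons(0, 0), cons(k(cons(0, a), cons(e, q(0))), e)), cons(a, cons(a, 0))))  →  k(cons(0, e), cons(k(cons(0, 0), cons(k(cons(0, a), cons(e, q(0))), e)), cons(a, cons(a, 0))))   [R2 at 1.2]
2. k(cons(0, e), cons(k(cons(0, 0), cons(k(cons(0, a), cons(e, q(0))), e)), cons(a, cons(a, 0))))  →  k(cons(0, e), cons(k(cons(0, 0), cons(q(0), e)), cons(a, cons(a, 0))))   [R3 at 2.1.2.1]
3. k(cons(0, e), cons(k(cons(0, 0), cons(q(0), e)), cons(a, cons(a, 0))))  →  k(cons(0, e), cons(k(cons(0, 0), cons(e, e)), cons(a, cons(a, 0))))   [R2 at 2.1.2.1]
4. k(cons(0, e), cons(k(cons(0, 0), cons(e, e)), cons(a, cons(a, 0))))  →  k(cons(0, e), cons(q(0), cons(a, cons(a, 0))))   [R3 at 2.1]
5. k(cons(0, e), cons(q(0), cons(a, cons(a, 0))))  →  k(cons(0, e), cons(e, cons(a, cons(a, 0))))   [R2 at 2.1]
6. k(cons(0, e), cons(e, cons(a, cons(a, 0))))  →  q(0)   [R3 at ε]
7. q(0)  →  e   [R2 at ε]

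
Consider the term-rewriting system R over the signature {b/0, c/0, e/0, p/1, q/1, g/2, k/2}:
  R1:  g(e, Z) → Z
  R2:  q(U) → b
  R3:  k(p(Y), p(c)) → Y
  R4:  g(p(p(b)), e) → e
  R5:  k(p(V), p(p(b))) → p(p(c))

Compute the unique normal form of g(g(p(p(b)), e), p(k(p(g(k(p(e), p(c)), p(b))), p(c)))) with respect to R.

p(p(b))

1. g(g(p(p(b)), e), p(k(p(g(k(p(e), p(c)), p(b))), p(c))))  →  g(e, p(k(p(g(k(p(e), p(c)), p(b))), p(c))))   [R4 at 1]
2. g(e, p(k(p(g(k(p(e), p(c)), p(b))), p(c))))  →  p(k(p(g(k(p(e), p(c)), p(b))), p(c)))   [R1 at ε]
3. p(k(p(g(k(p(e), p(c)), p(b))), p(c)))  →  p(g(k(p(e), p(c)), p(b)))   [R3 at 1]
4. p(g(k(p(e), p(c)), p(b)))  →  p(g(e, p(b)))   [R3 at 1.1]
5. p(g(e, p(b)))  →  p(p(b))   [R1 at 1]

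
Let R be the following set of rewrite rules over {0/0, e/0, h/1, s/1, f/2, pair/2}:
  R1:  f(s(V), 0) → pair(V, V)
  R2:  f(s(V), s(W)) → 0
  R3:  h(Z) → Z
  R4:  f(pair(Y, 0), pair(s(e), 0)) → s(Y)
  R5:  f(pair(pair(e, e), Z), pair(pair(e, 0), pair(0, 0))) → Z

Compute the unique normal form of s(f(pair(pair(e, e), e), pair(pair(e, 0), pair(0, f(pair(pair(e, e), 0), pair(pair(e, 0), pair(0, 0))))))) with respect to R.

1. s(f(pair(pair(e, e), e), pair(pair(e, 0), pair(0, f(pair(pair(e, e), 0), pair(pair(e, 0), pair(0, 0)))))))  →  s(f(pair(pair(e, e), e), pair(pair(e, 0), pair(0, 0))))   [R5 at 1.2.2.2]
2. s(f(pair(pair(e, e), e), pair(pair(e, 0), pair(0, 0))))  →  s(e)   [R5 at 1]

s(e)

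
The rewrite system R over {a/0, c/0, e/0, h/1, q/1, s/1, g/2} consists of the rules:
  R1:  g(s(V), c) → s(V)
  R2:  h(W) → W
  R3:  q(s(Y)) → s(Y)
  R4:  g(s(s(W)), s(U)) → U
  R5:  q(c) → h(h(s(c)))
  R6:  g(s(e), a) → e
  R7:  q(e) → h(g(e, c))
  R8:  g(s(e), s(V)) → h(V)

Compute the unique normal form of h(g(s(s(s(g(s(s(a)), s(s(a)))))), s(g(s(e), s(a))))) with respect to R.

a

1. h(g(s(s(s(g(s(s(a)), s(s(a)))))), s(g(s(e), s(a)))))  →  g(s(s(s(g(s(s(a)), s(s(a)))))), s(g(s(e), s(a))))   [R2 at ε]
2. g(s(s(s(g(s(s(a)), s(s(a)))))), s(g(s(e), s(a))))  →  g(s(e), s(a))   [R4 at ε]
3. g(s(e), s(a))  →  h(a)   [R8 at ε]
4. h(a)  →  a   [R2 at ε]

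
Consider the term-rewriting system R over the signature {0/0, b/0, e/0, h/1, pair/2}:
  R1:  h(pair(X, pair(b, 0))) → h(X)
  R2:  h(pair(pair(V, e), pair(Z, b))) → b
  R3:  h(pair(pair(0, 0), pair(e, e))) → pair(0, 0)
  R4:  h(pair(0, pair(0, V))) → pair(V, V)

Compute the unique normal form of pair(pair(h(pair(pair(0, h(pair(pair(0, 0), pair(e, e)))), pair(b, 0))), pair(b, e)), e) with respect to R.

pair(pair(pair(0, 0), pair(b, e)), e)

1. pair(pair(h(pair(pair(0, h(pair(pair(0, 0), pair(e, e)))), pair(b, 0))), pair(b, e)), e)  →  pair(pair(h(pair(0, h(pair(pair(0, 0), pair(e, e))))), pair(b, e)), e)   [R1 at 1.1]
2. pair(pair(h(pair(0, h(pair(pair(0, 0), pair(e, e))))), pair(b, e)), e)  →  pair(pair(h(pair(0, pair(0, 0))), pair(b, e)), e)   [R3 at 1.1.1.2]
3. pair(pair(h(pair(0, pair(0, 0))), pair(b, e)), e)  →  pair(pair(pair(0, 0), pair(b, e)), e)   [R4 at 1.1]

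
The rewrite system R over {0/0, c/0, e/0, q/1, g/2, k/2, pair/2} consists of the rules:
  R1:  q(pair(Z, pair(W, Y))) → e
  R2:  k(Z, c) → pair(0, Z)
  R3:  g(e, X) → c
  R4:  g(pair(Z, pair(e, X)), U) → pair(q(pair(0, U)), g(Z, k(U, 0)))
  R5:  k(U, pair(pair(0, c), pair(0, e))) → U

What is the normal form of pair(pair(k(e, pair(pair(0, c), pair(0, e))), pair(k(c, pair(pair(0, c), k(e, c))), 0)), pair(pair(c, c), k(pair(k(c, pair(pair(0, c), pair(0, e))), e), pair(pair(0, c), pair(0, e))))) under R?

1. pair(pair(k(e, pair(pair(0, c), pair(0, e))), pair(k(c, pair(pair(0, c), k(e, c))), 0)), pair(pair(c, c), k(pair(k(c, pair(pair(0, c), pair(0, e))), e), pair(pair(0, c), pair(0, e)))))  →  pair(pair(e, pair(k(c, pair(pair(0, c), k(e, c))), 0)), pair(pair(c, c), k(pair(k(c, pair(pair(0, c), pair(0, e))), e), pair(pair(0, c), pair(0, e)))))   [R5 at 1.1]
2. pair(pair(e, pair(k(c, pair(pair(0, c), k(e, c))), 0)), pair(pair(c, c), k(pair(k(c, pair(pair(0, c), pair(0, e))), e), pair(pair(0, c), pair(0, e)))))  →  pair(pair(e, pair(k(c, pair(pair(0, c), pair(0, e))), 0)), pair(pair(c, c), k(pair(k(c, pair(pair(0, c), pair(0, e))), e), pair(pair(0, c), pair(0, e)))))   [R2 at 1.2.1.2.2]
3. pair(pair(e, pair(k(c, pair(pair(0, c), pair(0, e))), 0)), pair(pair(c, c), k(pair(k(c, pair(pair(0, c), pair(0, e))), e), pair(pair(0, c), pair(0, e)))))  →  pair(pair(e, pair(c, 0)), pair(pair(c, c), k(pair(k(c, pair(pair(0, c), pair(0, e))), e), pair(pair(0, c), pair(0, e)))))   [R5 at 1.2.1]
4. pair(pair(e, pair(c, 0)), pair(pair(c, c), k(pair(k(c, pair(pair(0, c), pair(0, e))), e), pair(pair(0, c), pair(0, e)))))  →  pair(pair(e, pair(c, 0)), pair(pair(c, c), pair(k(c, pair(pair(0, c), pair(0, e))), e)))   [R5 at 2.2]
5. pair(pair(e, pair(c, 0)), pair(pair(c, c), pair(k(c, pair(pair(0, c), pair(0, e))), e)))  →  pair(pair(e, pair(c, 0)), pair(pair(c, c), pair(c, e)))   [R5 at 2.2.1]

pair(pair(e, pair(c, 0)), pair(pair(c, c), pair(c, e)))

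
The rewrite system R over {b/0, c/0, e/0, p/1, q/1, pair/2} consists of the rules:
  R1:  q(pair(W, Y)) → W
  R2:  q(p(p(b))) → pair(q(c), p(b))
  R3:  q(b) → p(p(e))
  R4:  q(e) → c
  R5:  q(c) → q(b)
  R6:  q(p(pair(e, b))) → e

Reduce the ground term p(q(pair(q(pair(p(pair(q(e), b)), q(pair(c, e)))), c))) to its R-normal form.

p(p(pair(c, b)))

1. p(q(pair(q(pair(p(pair(q(e), b)), q(pair(c, e)))), c)))  →  p(q(pair(p(pair(q(e), b)), q(pair(c, e)))))   [R1 at 1]
2. p(q(pair(p(pair(q(e), b)), q(pair(c, e)))))  →  p(p(pair(q(e), b)))   [R1 at 1]
3. p(p(pair(q(e), b)))  →  p(p(pair(c, b)))   [R4 at 1.1.1]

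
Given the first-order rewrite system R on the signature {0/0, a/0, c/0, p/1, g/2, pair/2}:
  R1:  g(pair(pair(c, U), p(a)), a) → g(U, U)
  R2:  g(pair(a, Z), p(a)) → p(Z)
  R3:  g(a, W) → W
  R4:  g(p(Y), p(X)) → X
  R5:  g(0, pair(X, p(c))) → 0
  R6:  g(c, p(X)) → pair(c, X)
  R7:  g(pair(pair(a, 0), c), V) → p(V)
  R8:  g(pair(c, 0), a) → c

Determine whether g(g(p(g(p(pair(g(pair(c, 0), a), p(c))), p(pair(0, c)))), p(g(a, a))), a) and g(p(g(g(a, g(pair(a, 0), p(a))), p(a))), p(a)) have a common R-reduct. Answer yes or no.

Reduce t₁ = g(g(p(g(p(pair(g(pair(c, 0), a), p(c))), p(pair(0, c)))), p(g(a, a))), a):
1. g(g(p(g(p(pair(g(pair(c, 0), a), p(c))), p(pair(0, c)))), p(g(a, a))), a)  →  g(g(a, a), a)   [R4 at 1]
2. g(g(a, a), a)  →  g(a, a)   [R3 at 1]
3. g(a, a)  →  a   [R3 at ε]

Reduce t₂ = g(p(g(g(a, g(pair(a, 0), p(a))), p(a))), p(a)):
1. g(p(g(g(a, g(pair(a, 0), p(a))), p(a))), p(a))  →  a   [R4 at ε]

yes — NF(t₁) = a, NF(t₂) = a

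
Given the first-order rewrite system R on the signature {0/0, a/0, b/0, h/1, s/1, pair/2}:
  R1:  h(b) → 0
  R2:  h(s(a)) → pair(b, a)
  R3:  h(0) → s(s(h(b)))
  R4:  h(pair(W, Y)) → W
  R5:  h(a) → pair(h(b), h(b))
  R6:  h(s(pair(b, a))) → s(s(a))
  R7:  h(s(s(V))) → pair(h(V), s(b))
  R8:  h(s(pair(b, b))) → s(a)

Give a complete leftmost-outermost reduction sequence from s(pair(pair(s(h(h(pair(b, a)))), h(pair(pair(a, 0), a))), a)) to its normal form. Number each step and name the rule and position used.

s(pair(pair(s(0), pair(a, 0)), a))

1. s(pair(pair(s(h(h(pair(b, a)))), h(pair(pair(a, 0), a))), a))  →  s(pair(pair(s(h(b)), h(pair(pair(a, 0), a))), a))   [R4 at 1.1.1.1.1]
2. s(pair(pair(s(h(b)), h(pair(pair(a, 0), a))), a))  →  s(pair(pair(s(0), h(pair(pair(a, 0), a))), a))   [R1 at 1.1.1.1]
3. s(pair(pair(s(0), h(pair(pair(a, 0), a))), a))  →  s(pair(pair(s(0), pair(a, 0)), a))   [R4 at 1.1.2]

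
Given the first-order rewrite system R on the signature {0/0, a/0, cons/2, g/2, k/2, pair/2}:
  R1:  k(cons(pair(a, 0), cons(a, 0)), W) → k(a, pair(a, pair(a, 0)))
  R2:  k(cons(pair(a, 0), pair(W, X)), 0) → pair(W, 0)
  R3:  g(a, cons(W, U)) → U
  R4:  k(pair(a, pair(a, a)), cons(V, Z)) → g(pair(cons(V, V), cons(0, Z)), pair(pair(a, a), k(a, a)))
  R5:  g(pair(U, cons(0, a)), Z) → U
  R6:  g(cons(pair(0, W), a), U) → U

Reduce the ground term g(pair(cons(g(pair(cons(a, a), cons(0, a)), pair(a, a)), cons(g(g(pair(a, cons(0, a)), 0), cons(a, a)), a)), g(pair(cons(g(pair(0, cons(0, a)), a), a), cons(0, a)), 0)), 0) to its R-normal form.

1. g(pair(cons(g(pair(cons(a, a), cons(0, a)), pair(a, a)), cons(g(g(pair(a, cons(0, a)), 0), cons(a, a)), a)), g(pair(cons(g(pair(0, cons(0, a)), a), a), cons(0, a)), 0)), 0)  →  g(pair(cons(cons(a, a), cons(g(g(pair(a, cons(0, a)), 0), cons(a, a)), a)), g(pair(cons(g(pair(0, cons(0, a)), a), a), cons(0, a)), 0)), 0)   [R5 at 1.1.1]
2. g(pair(cons(cons(a, a), cons(g(g(pair(a, cons(0, a)), 0), cons(a, a)), a)), g(pair(cons(g(pair(0, cons(0, a)), a), a), cons(0, a)), 0)), 0)  →  g(pair(cons(cons(a, a), cons(g(a, cons(a, a)), a)), g(pair(cons(g(pair(0, cons(0, a)), a), a), cons(0, a)), 0)), 0)   [R5 at 1.1.2.1.1]
3. g(pair(cons(cons(a, a), cons(g(a, cons(a, a)), a)), g(pair(cons(g(pair(0, cons(0, a)), a), a), cons(0, a)), 0)), 0)  →  g(pair(cons(cons(a, a), cons(a, a)), g(pair(cons(g(pair(0, cons(0, a)), a), a), cons(0, a)), 0)), 0)   [R3 at 1.1.2.1]
4. g(pair(cons(cons(a, a), cons(a, a)), g(pair(cons(g(pair(0, cons(0, a)), a), a), cons(0, a)), 0)), 0)  →  g(pair(cons(cons(a, a), cons(a, a)), cons(g(pair(0, cons(0, a)), a), a)), 0)   [R5 at 1.2]
5. g(pair(cons(cons(a, a), cons(a, a)), cons(g(pair(0, cons(0, a)), a), a)), 0)  →  g(pair(cons(cons(a, a), cons(a, a)), cons(0, a)), 0)   [R5 at 1.2.1]
6. g(pair(cons(cons(a, a), cons(a, a)), cons(0, a)), 0)  →  cons(cons(a, a), cons(a, a))   [R5 at ε]

cons(cons(a, a), cons(a, a))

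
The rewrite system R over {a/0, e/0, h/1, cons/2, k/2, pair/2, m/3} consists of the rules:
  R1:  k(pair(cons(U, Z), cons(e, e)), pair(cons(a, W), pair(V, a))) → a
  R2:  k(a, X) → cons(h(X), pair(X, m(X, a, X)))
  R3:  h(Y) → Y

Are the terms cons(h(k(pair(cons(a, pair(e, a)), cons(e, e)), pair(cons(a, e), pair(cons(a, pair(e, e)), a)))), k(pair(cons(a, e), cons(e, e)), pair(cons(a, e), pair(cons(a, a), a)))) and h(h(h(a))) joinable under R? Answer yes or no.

no — NF(t₁) = cons(a, a), NF(t₂) = a

Reduce t₁ = cons(h(k(pair(cons(a, pair(e, a)), cons(e, e)), pair(cons(a, e), pair(cons(a, pair(e, e)), a)))), k(pair(cons(a, e), cons(e, e)), pair(cons(a, e), pair(cons(a, a), a)))):
1. cons(h(k(pair(cons(a, pair(e, a)), cons(e, e)), pair(cons(a, e), pair(cons(a, pair(e, e)), a)))), k(pair(cons(a, e), cons(e, e)), pair(cons(a, e), pair(cons(a, a), a))))  →  cons(k(pair(cons(a, pair(e, a)), cons(e, e)), pair(cons(a, e), pair(cons(a, pair(e, e)), a))), k(pair(cons(a, e), cons(e, e)), pair(cons(a, e), pair(cons(a, a), a))))   [R3 at 1]
2. cons(k(pair(cons(a, pair(e, a)), cons(e, e)), pair(cons(a, e), pair(cons(a, pair(e, e)), a))), k(pair(cons(a, e), cons(e, e)), pair(cons(a, e), pair(cons(a, a), a))))  →  cons(a, k(pair(cons(a, e), cons(e, e)), pair(cons(a, e), pair(cons(a, a), a))))   [R1 at 1]
3. cons(a, k(pair(cons(a, e), cons(e, e)), pair(cons(a, e), pair(cons(a, a), a))))  →  cons(a, a)   [R1 at 2]

Reduce t₂ = h(h(h(a))):
1. h(h(h(a)))  →  h(h(a))   [R3 at ε]
2. h(h(a))  →  h(a)   [R3 at ε]
3. h(a)  →  a   [R3 at ε]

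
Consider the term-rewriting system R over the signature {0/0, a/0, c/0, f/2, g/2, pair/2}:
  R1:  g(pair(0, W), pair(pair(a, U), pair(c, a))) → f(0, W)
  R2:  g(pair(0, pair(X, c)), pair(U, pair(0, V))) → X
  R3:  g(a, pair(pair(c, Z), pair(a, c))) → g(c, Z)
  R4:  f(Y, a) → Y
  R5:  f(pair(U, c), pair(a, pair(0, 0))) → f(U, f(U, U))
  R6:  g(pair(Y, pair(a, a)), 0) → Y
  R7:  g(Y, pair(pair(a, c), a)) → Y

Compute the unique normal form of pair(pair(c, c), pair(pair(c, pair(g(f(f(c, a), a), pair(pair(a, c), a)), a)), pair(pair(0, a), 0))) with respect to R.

1. pair(pair(c, c), pair(pair(c, pair(g(f(f(c, a), a), pair(pair(a, c), a)), a)), pair(pair(0, a), 0)))  →  pair(pair(c, c), pair(pair(c, pair(f(f(c, a), a), a)), pair(pair(0, a), 0)))   [R7 at 2.1.2.1]
2. pair(pair(c, c), pair(pair(c, pair(f(f(c, a), a), a)), pair(pair(0, a), 0)))  →  pair(pair(c, c), pair(pair(c, pair(f(c, a), a)), pair(pair(0, a), 0)))   [R4 at 2.1.2.1]
3. pair(pair(c, c), pair(pair(c, pair(f(c, a), a)), pair(pair(0, a), 0)))  →  pair(pair(c, c), pair(pair(c, pair(c, a)), pair(pair(0, a), 0)))   [R4 at 2.1.2.1]

pair(pair(c, c), pair(pair(c, pair(c, a)), pair(pair(0, a), 0)))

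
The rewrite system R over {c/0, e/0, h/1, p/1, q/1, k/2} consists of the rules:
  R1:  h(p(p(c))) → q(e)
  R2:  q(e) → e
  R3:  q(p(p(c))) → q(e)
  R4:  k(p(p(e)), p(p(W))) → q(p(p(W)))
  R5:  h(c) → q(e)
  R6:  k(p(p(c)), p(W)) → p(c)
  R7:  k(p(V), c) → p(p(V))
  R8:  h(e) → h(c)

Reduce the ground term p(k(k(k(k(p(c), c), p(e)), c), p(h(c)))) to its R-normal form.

1. p(k(k(k(k(p(c), c), p(e)), c), p(h(c))))  →  p(k(k(k(p(p(c)), p(e)), c), p(h(c))))   [R7 at 1.1.1.1]
2. p(k(k(k(p(p(c)), p(e)), c), p(h(c))))  →  p(k(k(p(c), c), p(h(c))))   [R6 at 1.1.1]
3. p(k(k(p(c), c), p(h(c))))  →  p(k(p(p(c)), p(h(c))))   [R7 at 1.1]
4. p(k(p(p(c)), p(h(c))))  →  p(p(c))   [R6 at 1]

p(p(c))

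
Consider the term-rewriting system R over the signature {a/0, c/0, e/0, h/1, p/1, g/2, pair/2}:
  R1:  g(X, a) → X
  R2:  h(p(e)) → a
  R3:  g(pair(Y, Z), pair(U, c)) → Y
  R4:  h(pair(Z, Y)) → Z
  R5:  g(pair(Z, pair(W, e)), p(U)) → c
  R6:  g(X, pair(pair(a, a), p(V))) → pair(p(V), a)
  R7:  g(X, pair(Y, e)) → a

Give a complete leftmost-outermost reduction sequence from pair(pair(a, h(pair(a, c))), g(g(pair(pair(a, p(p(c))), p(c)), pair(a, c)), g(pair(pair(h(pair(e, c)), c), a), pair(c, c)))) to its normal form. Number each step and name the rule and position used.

pair(pair(a, a), a)

1. pair(pair(a, h(pair(a, c))), g(g(pair(pair(a, p(p(c))), p(c)), pair(a, c)), g(pair(pair(h(pair(e, c)), c), a), pair(c, c))))  →  pair(pair(a, a), g(g(pair(pair(a, p(p(c))), p(c)), pair(a, c)), g(pair(pair(h(pair(e, c)), c), a), pair(c, c))))   [R4 at 1.2]
2. pair(pair(a, a), g(g(pair(pair(a, p(p(c))), p(c)), pair(a, c)), g(pair(pair(h(pair(e, c)), c), a), pair(c, c))))  →  pair(pair(a, a), g(pair(a, p(p(c))), g(pair(pair(h(pair(e, c)), c), a), pair(c, c))))   [R3 at 2.1]
3. pair(pair(a, a), g(pair(a, p(p(c))), g(pair(pair(h(pair(e, c)), c), a), pair(c, c))))  →  pair(pair(a, a), g(pair(a, p(p(c))), pair(h(pair(e, c)), c)))   [R3 at 2.2]
4. pair(pair(a, a), g(pair(a, p(p(c))), pair(h(pair(e, c)), c)))  →  pair(pair(a, a), a)   [R3 at 2]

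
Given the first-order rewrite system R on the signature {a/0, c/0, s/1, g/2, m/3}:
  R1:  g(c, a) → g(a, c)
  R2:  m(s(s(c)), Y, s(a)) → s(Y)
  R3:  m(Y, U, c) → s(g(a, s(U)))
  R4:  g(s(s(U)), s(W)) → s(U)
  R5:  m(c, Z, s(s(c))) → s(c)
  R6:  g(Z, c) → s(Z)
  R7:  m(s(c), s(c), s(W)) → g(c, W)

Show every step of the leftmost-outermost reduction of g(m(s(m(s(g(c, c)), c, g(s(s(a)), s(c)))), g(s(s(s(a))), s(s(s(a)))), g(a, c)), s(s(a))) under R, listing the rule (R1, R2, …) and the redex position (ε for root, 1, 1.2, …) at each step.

s(s(a))

1. g(m(s(m(s(g(c, c)), c, g(s(s(a)), s(c)))), g(s(s(s(a))), s(s(s(a)))), g(a, c)), s(s(a)))  →  g(m(s(m(s(s(c)), c, g(s(s(a)), s(c)))), g(s(s(s(a))), s(s(s(a)))), g(a, c)), s(s(a)))   [R6 at 1.1.1.1.1]
2. g(m(s(m(s(s(c)), c, g(s(s(a)), s(c)))), g(s(s(s(a))), s(s(s(a)))), g(a, c)), s(s(a)))  →  g(m(s(m(s(s(c)), c, s(a))), g(s(s(s(a))), s(s(s(a)))), g(a, c)), s(s(a)))   [R4 at 1.1.1.3]
3. g(m(s(m(s(s(c)), c, s(a))), g(s(s(s(a))), s(s(s(a)))), g(a, c)), s(s(a)))  →  g(m(s(s(c)), g(s(s(s(a))), s(s(s(a)))), g(a, c)), s(s(a)))   [R2 at 1.1.1]
4. g(m(s(s(c)), g(s(s(s(a))), s(s(s(a)))), g(a, c)), s(s(a)))  →  g(m(s(s(c)), s(s(a)), g(a, c)), s(s(a)))   [R4 at 1.2]
5. g(m(s(s(c)), s(s(a)), g(a, c)), s(s(a)))  →  g(m(s(s(c)), s(s(a)), s(a)), s(s(a)))   [R6 at 1.3]
6. g(m(s(s(c)), s(s(a)), s(a)), s(s(a)))  →  g(s(s(s(a))), s(s(a)))   [R2 at 1]
7. g(s(s(s(a))), s(s(a)))  →  s(s(a))   [R4 at ε]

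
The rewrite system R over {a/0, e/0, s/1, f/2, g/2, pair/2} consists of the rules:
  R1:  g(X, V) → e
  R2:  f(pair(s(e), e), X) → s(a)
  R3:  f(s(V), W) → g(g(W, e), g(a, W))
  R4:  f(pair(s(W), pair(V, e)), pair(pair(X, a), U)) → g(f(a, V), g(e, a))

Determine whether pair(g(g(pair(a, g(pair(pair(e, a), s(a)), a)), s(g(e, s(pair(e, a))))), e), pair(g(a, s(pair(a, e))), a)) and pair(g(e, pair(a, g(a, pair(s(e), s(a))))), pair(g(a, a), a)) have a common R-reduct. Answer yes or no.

yes — NF(t₁) = pair(e, pair(e, a)), NF(t₂) = pair(e, pair(e, a))

Reduce t₁ = pair(g(g(pair(a, g(pair(pair(e, a), s(a)), a)), s(g(e, s(pair(e, a))))), e), pair(g(a, s(pair(a, e))), a)):
1. pair(g(g(pair(a, g(pair(pair(e, a), s(a)), a)), s(g(e, s(pair(e, a))))), e), pair(g(a, s(pair(a, e))), a))  →  pair(e, pair(g(a, s(pair(a, e))), a))   [R1 at 1]
2. pair(e, pair(g(a, s(pair(a, e))), a))  →  pair(e, pair(e, a))   [R1 at 2.1]

Reduce t₂ = pair(g(e, pair(a, g(a, pair(s(e), s(a))))), pair(g(a, a), a)):
1. pair(g(e, pair(a, g(a, pair(s(e), s(a))))), pair(g(a, a), a))  →  pair(e, pair(g(a, a), a))   [R1 at 1]
2. pair(e, pair(g(a, a), a))  →  pair(e, pair(e, a))   [R1 at 2.1]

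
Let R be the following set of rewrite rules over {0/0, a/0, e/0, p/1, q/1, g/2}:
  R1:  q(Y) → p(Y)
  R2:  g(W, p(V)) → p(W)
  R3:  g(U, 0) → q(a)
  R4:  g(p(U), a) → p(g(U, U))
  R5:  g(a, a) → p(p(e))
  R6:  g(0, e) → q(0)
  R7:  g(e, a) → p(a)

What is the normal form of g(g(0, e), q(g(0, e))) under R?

p(p(0))

1. g(g(0, e), q(g(0, e)))  →  g(q(0), q(g(0, e)))   [R6 at 1]
2. g(q(0), q(g(0, e)))  →  g(p(0), q(g(0, e)))   [R1 at 1]
3. g(p(0), q(g(0, e)))  →  g(p(0), p(g(0, e)))   [R1 at 2]
4. g(p(0), p(g(0, e)))  →  p(p(0))   [R2 at ε]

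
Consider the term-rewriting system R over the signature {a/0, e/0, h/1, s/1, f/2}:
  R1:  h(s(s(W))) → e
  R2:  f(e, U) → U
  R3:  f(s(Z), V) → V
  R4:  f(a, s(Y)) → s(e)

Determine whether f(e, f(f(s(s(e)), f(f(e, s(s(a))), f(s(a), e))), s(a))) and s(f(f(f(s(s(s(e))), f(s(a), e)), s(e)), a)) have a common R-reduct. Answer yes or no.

yes — NF(t₁) = s(a), NF(t₂) = s(a)

Reduce t₁ = f(e, f(f(s(s(e)), f(f(e, s(s(a))), f(s(a), e))), s(a))):
1. f(e, f(f(s(s(e)), f(f(e, s(s(a))), f(s(a), e))), s(a)))  →  f(f(s(s(e)), f(f(e, s(s(a))), f(s(a), e))), s(a))   [R2 at ε]
2. f(f(s(s(e)), f(f(e, s(s(a))), f(s(a), e))), s(a))  →  f(f(f(e, s(s(a))), f(s(a), e)), s(a))   [R3 at 1]
3. f(f(f(e, s(s(a))), f(s(a), e)), s(a))  →  f(f(s(s(a)), f(s(a), e)), s(a))   [R2 at 1.1]
4. f(f(s(s(a)), f(s(a), e)), s(a))  →  f(f(s(a), e), s(a))   [R3 at 1]
5. f(f(s(a), e), s(a))  →  f(e, s(a))   [R3 at 1]
6. f(e, s(a))  →  s(a)   [R2 at ε]

Reduce t₂ = s(f(f(f(s(s(s(e))), f(s(a), e)), s(e)), a)):
1. s(f(f(f(s(s(s(e))), f(s(a), e)), s(e)), a))  →  s(f(f(f(s(a), e), s(e)), a))   [R3 at 1.1.1]
2. s(f(f(f(s(a), e), s(e)), a))  →  s(f(f(e, s(e)), a))   [R3 at 1.1.1]
3. s(f(f(e, s(e)), a))  →  s(f(s(e), a))   [R2 at 1.1]
4. s(f(s(e), a))  →  s(a)   [R3 at 1]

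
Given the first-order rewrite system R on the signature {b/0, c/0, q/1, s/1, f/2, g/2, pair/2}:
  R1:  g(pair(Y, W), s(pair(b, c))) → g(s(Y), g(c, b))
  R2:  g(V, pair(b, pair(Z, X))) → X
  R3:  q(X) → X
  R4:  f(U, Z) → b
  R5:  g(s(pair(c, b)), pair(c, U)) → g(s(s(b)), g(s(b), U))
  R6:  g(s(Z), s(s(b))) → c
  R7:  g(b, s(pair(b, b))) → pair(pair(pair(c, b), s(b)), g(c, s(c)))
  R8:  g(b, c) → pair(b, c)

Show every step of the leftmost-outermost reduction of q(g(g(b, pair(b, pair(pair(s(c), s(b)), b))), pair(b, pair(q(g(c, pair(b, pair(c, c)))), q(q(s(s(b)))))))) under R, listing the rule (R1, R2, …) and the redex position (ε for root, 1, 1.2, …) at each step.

s(s(b))

1. q(g(g(b, pair(b, pair(pair(s(c), s(b)), b))), pair(b, pair(q(g(c, pair(b, pair(c, c)))), q(q(s(s(b))))))))  →  g(g(b, pair(b, pair(pair(s(c), s(b)), b))), pair(b, pair(q(g(c, pair(b, pair(c, c)))), q(q(s(s(b)))))))   [R3 at ε]
2. g(g(b, pair(b, pair(pair(s(c), s(b)), b))), pair(b, pair(q(g(c, pair(b, pair(c, c)))), q(q(s(s(b)))))))  →  q(q(s(s(b))))   [R2 at ε]
3. q(q(s(s(b))))  →  q(s(s(b)))   [R3 at ε]
4. q(s(s(b)))  →  s(s(b))   [R3 at ε]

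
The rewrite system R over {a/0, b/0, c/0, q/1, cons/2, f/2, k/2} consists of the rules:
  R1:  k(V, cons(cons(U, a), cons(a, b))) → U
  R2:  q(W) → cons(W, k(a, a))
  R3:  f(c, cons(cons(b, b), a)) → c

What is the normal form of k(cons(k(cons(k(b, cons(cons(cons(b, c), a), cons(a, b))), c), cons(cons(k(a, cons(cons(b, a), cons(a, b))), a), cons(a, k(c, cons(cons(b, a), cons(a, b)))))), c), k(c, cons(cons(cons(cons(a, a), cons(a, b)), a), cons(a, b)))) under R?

1. k(cons(k(cons(k(b, cons(cons(cons(b, c), a), cons(a, b))), c), cons(cons(k(a, cons(cons(b, a), cons(a, b))), a), cons(a, k(c, cons(cons(b, a), cons(a, b)))))), c), k(c, cons(cons(cons(cons(a, a), cons(a, b)), a), cons(a, b))))  →  k(cons(k(cons(cons(b, c), c), cons(cons(k(a, cons(cons(b, a), cons(a, b))), a), cons(a, k(c, cons(cons(b, a), cons(a, b)))))), c), k(c, cons(cons(cons(cons(a, a), cons(a, b)), a), cons(a, b))))   [R1 at 1.1.1.1]
2. k(cons(k(cons(cons(b, c), c), cons(cons(k(a, cons(cons(b, a), cons(a, b))), a), cons(a, k(c, cons(cons(b, a), cons(a, b)))))), c), k(c, cons(cons(cons(cons(a, a), cons(a, b)), a), cons(a, b))))  →  k(cons(k(cons(cons(b, c), c), cons(cons(b, a), cons(a, k(c, cons(cons(b, a), cons(a, b)))))), c), k(c, cons(cons(cons(cons(a, a), cons(a, b)), a), cons(a, b))))   [R1 at 1.1.2.1.1]
3. k(cons(k(cons(cons(b, c), c), cons(cons(b, a), cons(a, k(c, cons(cons(b, a), cons(a, b)))))), c), k(c, cons(cons(cons(cons(a, a), cons(a, b)), a), cons(a, b))))  →  k(cons(k(cons(cons(b, c), c), cons(cons(b, a), cons(a, b))), c), k(c, cons(cons(cons(cons(a, a), cons(a, b)), a), cons(a, b))))   [R1 at 1.1.2.2.2]
4. k(cons(k(cons(cons(b, c), c), cons(cons(b, a), cons(a, b))), c), k(c, cons(cons(cons(cons(a, a), cons(a, b)), a), cons(a, b))))  →  k(cons(b, c), k(c, cons(cons(cons(cons(a, a), cons(a, b)), a), cons(a, b))))   [R1 at 1.1]
5. k(cons(b, c), k(c, cons(cons(cons(cons(a, a), cons(a, b)), a), cons(a, b))))  →  k(cons(b, c), cons(cons(a, a), cons(a, b)))   [R1 at 2]
6. k(cons(b, c), cons(cons(a, a), cons(a, b)))  →  a   [R1 at ε]

a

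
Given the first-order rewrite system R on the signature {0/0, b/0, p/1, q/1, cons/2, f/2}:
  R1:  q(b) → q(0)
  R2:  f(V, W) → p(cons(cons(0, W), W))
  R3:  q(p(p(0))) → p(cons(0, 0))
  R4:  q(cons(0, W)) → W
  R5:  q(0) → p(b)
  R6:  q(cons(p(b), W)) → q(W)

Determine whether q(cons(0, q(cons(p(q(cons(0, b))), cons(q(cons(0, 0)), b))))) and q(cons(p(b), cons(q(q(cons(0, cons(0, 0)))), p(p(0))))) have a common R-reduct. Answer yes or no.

Reduce t₁ = q(cons(0, q(cons(p(q(cons(0, b))), cons(q(cons(0, 0)), b))))):
1. q(cons(0, q(cons(p(q(cons(0, b))), cons(q(cons(0, 0)), b)))))  →  q(cons(p(q(cons(0, b))), cons(q(cons(0, 0)), b)))   [R4 at ε]
2. q(cons(p(q(cons(0, b))), cons(q(cons(0, 0)), b)))  →  q(cons(p(b), cons(q(cons(0, 0)), b)))   [R4 at 1.1.1]
3. q(cons(p(b), cons(q(cons(0, 0)), b)))  →  q(cons(q(cons(0, 0)), b))   [R6 at ε]
4. q(cons(q(cons(0, 0)), b))  →  q(cons(0, b))   [R4 at 1.1]
5. q(cons(0, b))  →  b   [R4 at ε]

Reduce t₂ = q(cons(p(b), cons(q(q(cons(0, cons(0, 0)))), p(p(0))))):
1. q(cons(p(b), cons(q(q(cons(0, cons(0, 0)))), p(p(0)))))  →  q(cons(q(q(cons(0, cons(0, 0)))), p(p(0))))   [R6 at ε]
2. q(cons(q(q(cons(0, cons(0, 0)))), p(p(0))))  →  q(cons(q(cons(0, 0)), p(p(0))))   [R4 at 1.1.1]
3. q(cons(q(cons(0, 0)), p(p(0))))  →  q(cons(0, p(p(0))))   [R4 at 1.1]
4. q(cons(0, p(p(0))))  →  p(p(0))   [R4 at ε]

no — NF(t₁) = b, NF(t₂) = p(p(0))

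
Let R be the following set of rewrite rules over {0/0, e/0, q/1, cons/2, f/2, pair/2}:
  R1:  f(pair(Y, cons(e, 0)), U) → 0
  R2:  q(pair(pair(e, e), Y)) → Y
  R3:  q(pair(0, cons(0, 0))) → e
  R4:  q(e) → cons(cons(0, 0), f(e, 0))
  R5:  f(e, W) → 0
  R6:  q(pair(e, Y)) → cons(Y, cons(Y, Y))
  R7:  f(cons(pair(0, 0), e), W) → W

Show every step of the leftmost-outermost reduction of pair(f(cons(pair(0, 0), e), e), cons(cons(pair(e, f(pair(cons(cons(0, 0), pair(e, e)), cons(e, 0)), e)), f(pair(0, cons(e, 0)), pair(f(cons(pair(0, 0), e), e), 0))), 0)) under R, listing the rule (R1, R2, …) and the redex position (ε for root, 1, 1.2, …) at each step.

1. pair(f(cons(pair(0, 0), e), e), cons(cons(pair(e, f(pair(cons(cons(0, 0), pair(e, e)), cons(e, 0)), e)), f(pair(0, cons(e, 0)), pair(f(cons(pair(0, 0), e), e), 0))), 0))  →  pair(e, cons(cons(pair(e, f(pair(cons(cons(0, 0), pair(e, e)), cons(e, 0)), e)), f(pair(0, cons(e, 0)), pair(f(cons(pair(0, 0), e), e), 0))), 0))   [R7 at 1]
2. pair(e, cons(cons(pair(e, f(pair(cons(cons(0, 0), pair(e, e)), cons(e, 0)), e)), f(pair(0, cons(e, 0)), pair(f(cons(pair(0, 0), e), e), 0))), 0))  →  pair(e, cons(cons(pair(e, 0), f(pair(0, cons(e, 0)), pair(f(cons(pair(0, 0), e), e), 0))), 0))   [R1 at 2.1.1.2]
3. pair(e, cons(cons(pair(e, 0), f(pair(0, cons(e, 0)), pair(f(cons(pair(0, 0), e), e), 0))), 0))  →  pair(e, cons(cons(pair(e, 0), 0), 0))   [R1 at 2.1.2]

pair(e, cons(cons(pair(e, 0), 0), 0))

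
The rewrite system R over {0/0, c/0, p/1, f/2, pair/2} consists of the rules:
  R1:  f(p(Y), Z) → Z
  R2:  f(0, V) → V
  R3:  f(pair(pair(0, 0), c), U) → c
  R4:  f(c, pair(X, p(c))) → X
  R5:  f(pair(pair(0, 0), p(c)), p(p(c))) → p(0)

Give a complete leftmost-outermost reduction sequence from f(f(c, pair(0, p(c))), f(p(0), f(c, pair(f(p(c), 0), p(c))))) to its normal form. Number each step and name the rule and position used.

1. f(f(c, pair(0, p(c))), f(p(0), f(c, pair(f(p(c), 0), p(c)))))  →  f(0, f(p(0), f(c, pair(f(p(c), 0), p(c)))))   [R4 at 1]
2. f(0, f(p(0), f(c, pair(f(p(c), 0), p(c)))))  →  f(p(0), f(c, pair(f(p(c), 0), p(c))))   [R2 at ε]
3. f(p(0), f(c, pair(f(p(c), 0), p(c))))  →  f(c, pair(f(p(c), 0), p(c)))   [R1 at ε]
4. f(c, pair(f(p(c), 0), p(c)))  →  f(p(c), 0)   [R4 at ε]
5. f(p(c), 0)  →  0   [R1 at ε]

0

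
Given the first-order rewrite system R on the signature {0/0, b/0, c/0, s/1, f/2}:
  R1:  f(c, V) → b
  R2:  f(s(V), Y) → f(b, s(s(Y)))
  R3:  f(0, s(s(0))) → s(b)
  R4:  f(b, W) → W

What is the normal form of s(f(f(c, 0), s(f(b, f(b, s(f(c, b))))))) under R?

s(s(s(b)))

1. s(f(f(c, 0), s(f(b, f(b, s(f(c, b)))))))  →  s(f(b, s(f(b, f(b, s(f(c, b)))))))   [R1 at 1.1]
2. s(f(b, s(f(b, f(b, s(f(c, b)))))))  →  s(s(f(b, f(b, s(f(c, b))))))   [R4 at 1]
3. s(s(f(b, f(b, s(f(c, b))))))  →  s(s(f(b, s(f(c, b)))))   [R4 at 1.1]
4. s(s(f(b, s(f(c, b)))))  →  s(s(s(f(c, b))))   [R4 at 1.1]
5. s(s(s(f(c, b))))  →  s(s(s(b)))   [R1 at 1.1.1]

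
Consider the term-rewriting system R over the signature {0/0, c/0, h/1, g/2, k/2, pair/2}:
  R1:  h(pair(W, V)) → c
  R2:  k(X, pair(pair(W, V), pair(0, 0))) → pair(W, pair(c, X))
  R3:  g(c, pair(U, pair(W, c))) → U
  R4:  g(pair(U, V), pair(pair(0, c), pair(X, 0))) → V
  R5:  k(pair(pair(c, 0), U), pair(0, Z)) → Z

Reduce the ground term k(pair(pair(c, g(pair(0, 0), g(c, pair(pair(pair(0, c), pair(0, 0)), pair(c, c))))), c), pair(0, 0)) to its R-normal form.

0

1. k(pair(pair(c, g(pair(0, 0), g(c, pair(pair(pair(0, c), pair(0, 0)), pair(c, c))))), c), pair(0, 0))  →  k(pair(pair(c, g(pair(0, 0), pair(pair(0, c), pair(0, 0)))), c), pair(0, 0))   [R3 at 1.1.2.2]
2. k(pair(pair(c, g(pair(0, 0), pair(pair(0, c), pair(0, 0)))), c), pair(0, 0))  →  k(pair(pair(c, 0), c), pair(0, 0))   [R4 at 1.1.2]
3. k(pair(pair(c, 0), c), pair(0, 0))  →  0   [R5 at ε]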